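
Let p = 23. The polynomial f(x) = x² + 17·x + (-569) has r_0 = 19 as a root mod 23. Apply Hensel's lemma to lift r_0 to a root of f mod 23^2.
r_1 = 65 (mod 529)

Hensel: r_{i+1} = r_i − f(r_i)·(f′(r_i))^{-1} mod 23^{i+2}, f′(x) = 2x + 17. Iterate:
  r_0 = 19 (mod 23)
  r_1 = 65 (mod 529)
Final: r = 65 satisfies f(r) ≡ 0 mod 23^2.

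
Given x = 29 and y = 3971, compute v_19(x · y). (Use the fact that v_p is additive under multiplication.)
v_19(115159) = 2

v_p(x) = 0 (factor: 29 = 19^0 · 29); v_p(y) = 2 (factor: 3971 = 19^2 · 11). Additivity: v_p(xy) = v_p(x) + v_p(y) = 0 + 2 = 2. (Direct check: xy = 115159 = 19^2 · (319).)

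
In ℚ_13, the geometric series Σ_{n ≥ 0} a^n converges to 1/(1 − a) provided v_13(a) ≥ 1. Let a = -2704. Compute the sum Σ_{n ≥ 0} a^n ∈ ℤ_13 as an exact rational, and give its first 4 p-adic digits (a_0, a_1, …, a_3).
Σ a^n = 1/(1 − a) = 1/2705;  first 4 digits = (1, 0, 10, 11)

v_13(a) = 2 ≥ 1, so the series converges in ℤ_13 to 1/(1 − a) = 1/(1 − (-2704)) = 1/2705. Expand this rational in ℤ_13: compute digits iteratively via d_i = x_i mod 13, x_{i+1} = (x_i − d_i)/13. The first 4 digits are (1, 0, 10, 11).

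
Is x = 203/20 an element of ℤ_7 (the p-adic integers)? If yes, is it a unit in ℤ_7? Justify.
x ∈ ℤ_7 but not a unit; v_7(x) = 1 > 0

ℤ_7 = {x ∈ ℚ_7 : v_7(x) ≥ 0} and ℤ_7^× = {x ∈ ℤ_7 : v_7(x) = 0}. Here v_7(203/20) = v_7(num) − v_7(den) = 1; compare against these criteria.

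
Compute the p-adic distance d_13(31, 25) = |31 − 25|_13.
d_13(31, 25) = 1

Step 1 — x − y = 31 − 25 = 6. Step 2 — v_13(6) = 0 (factor: 6 = (13^0 · 6); the sign does not affect v_p). Step 3 — |x − y|_13 = 13^{0} = 1.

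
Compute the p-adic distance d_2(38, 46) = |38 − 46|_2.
d_2(38, 46) = 1/8

Step 1 — x − y = 38 − 46 = -8. Step 2 — v_2(-8) = 3 (factor: -8 = −(2^3 · 1); the sign does not affect v_p). Step 3 — |x − y|_2 = 2^{-3} = 1/8.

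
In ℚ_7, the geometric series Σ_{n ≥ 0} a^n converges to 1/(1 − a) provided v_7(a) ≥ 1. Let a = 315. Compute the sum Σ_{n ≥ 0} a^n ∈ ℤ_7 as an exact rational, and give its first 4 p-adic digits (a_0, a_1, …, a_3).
Σ a^n = 1/(1 − a) = -1/314;  first 4 digits = (1, 3, 1, 2)

v_7(a) = 1 ≥ 1, so the series converges in ℤ_7 to 1/(1 − a) = 1/(1 − 315) = -1/314. Expand this rational in ℤ_7: compute digits iteratively via d_i = x_i mod 7, x_{i+1} = (x_i − d_i)/7. The first 4 digits are (1, 3, 1, 2).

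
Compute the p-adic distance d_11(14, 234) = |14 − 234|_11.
d_11(14, 234) = 1/11

Step 1 — x − y = 14 − 234 = -220. Step 2 — v_11(-220) = 1 (factor: -220 = −(11^1 · 20); the sign does not affect v_p). Step 3 — |x − y|_11 = 11^{-1} = 1/11.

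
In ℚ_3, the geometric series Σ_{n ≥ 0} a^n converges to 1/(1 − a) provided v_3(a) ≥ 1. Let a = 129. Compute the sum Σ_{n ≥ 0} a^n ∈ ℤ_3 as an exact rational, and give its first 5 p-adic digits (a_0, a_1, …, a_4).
Σ a^n = 1/(1 − a) = -1/128;  first 5 digits = (1, 1, 0, 1, 1)

v_3(a) = 1 ≥ 1, so the series converges in ℤ_3 to 1/(1 − a) = 1/(1 − 129) = -1/128. Expand this rational in ℤ_3: compute digits iteratively via d_i = x_i mod 3, x_{i+1} = (x_i − d_i)/3. The first 5 digits are (1, 1, 0, 1, 1).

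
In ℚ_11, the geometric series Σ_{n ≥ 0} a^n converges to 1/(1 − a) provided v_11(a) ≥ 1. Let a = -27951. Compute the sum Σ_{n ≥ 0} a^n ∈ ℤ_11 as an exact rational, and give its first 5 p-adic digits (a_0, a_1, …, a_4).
Σ a^n = 1/(1 − a) = 1/27952;  first 5 digits = (1, 0, 0, 1, 9)

v_11(a) = 3 ≥ 1, so the series converges in ℤ_11 to 1/(1 − a) = 1/(1 − (-27951)) = 1/27952. Expand this rational in ℤ_11: compute digits iteratively via d_i = x_i mod 11, x_{i+1} = (x_i − d_i)/11. The first 5 digits are (1, 0, 0, 1, 9).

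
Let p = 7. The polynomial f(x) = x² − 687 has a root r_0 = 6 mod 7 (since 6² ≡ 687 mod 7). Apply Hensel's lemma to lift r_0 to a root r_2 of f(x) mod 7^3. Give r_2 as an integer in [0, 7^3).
r_2 = 342 (mod 343)

Hensel's recurrence: r_{i+1} = r_i − f(r_i)·(f′(r_i))^{-1} mod 7^{i+2}, with f′(x) = 2x. Iterate:
  r_0 = 6 (mod 7)
  r_1 = 48 (mod 49)
  r_2 = 342 (mod 343)
Final: r_2 = 342, and one checks f(r_2) ≡ 0 mod 7^3.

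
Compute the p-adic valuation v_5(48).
v_5(48) = 0

v_5(n) is the largest exponent k such that 5^k divides n. Factor out: 48 = 5^0 · 48. (Sign doesn't affect v_p.) So v_5(48) = 0.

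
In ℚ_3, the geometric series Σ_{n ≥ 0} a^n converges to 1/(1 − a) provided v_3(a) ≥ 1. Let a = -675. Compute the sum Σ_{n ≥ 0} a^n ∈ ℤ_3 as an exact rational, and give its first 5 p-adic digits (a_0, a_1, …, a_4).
Σ a^n = 1/(1 − a) = 1/676;  first 5 digits = (1, 0, 0, 2, 0)

v_3(a) = 3 ≥ 1, so the series converges in ℤ_3 to 1/(1 − a) = 1/(1 − (-675)) = 1/676. Expand this rational in ℤ_3: compute digits iteratively via d_i = x_i mod 3, x_{i+1} = (x_i − d_i)/3. The first 5 digits are (1, 0, 0, 2, 0).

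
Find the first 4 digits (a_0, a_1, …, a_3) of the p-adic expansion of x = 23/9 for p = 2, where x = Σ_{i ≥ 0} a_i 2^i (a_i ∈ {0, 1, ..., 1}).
(a_0, …, a_3) = (1, 1, 1, 1)

v_2(23/9) = 0 (numerator and denominator both coprime to 2), so x ∈ ℤ_2^×. Compute digits iteratively via a_i = x_i mod 2, x_{i+1} = (x_i − a_i)/2, with x_0 = x:
  x_0 = 23/9;  a_0 = 1;  x_1 = (x_0 − 1)/2 = 7/9
  x_1 = 7/9;  a_1 = 1;  x_2 = (x_1 − 1)/2 = -1/9
  x_2 = -1/9;  a_2 = 1;  x_3 = (x_2 − 1)/2 = -5/9
  x_3 = -5/9;  a_3 = 1;  x_4 = (x_3 − 1)/2 = -7/9
Digits: (1, 1, 1, 1).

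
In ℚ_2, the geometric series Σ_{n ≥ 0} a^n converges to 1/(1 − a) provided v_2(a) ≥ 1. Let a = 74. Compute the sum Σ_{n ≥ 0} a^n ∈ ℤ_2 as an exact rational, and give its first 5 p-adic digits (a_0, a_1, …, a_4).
Σ a^n = 1/(1 − a) = -1/73;  first 5 digits = (1, 1, 1, 0, 0)

v_2(a) = 1 ≥ 1, so the series converges in ℤ_2 to 1/(1 − a) = 1/(1 − 74) = -1/73. Expand this rational in ℤ_2: compute digits iteratively via d_i = x_i mod 2, x_{i+1} = (x_i − d_i)/2. The first 5 digits are (1, 1, 1, 0, 0).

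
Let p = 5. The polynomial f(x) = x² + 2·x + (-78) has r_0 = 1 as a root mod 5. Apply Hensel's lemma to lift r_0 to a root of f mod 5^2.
r_1 = 1 (mod 25)

Hensel: r_{i+1} = r_i − f(r_i)·(f′(r_i))^{-1} mod 5^{i+2}, f′(x) = 2x + 2. Iterate:
  r_0 = 1 (mod 5)
  r_1 = 1 (mod 25)
Final: r = 1 satisfies f(r) ≡ 0 mod 5^2.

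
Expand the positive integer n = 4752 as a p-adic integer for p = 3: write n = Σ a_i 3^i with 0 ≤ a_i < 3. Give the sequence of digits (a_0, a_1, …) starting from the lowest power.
(a_0, a_1, …) = (0, 0, 0, 2, 1, 1, 0, 2)

Repeated division by 3 gives the digits low-to-high: 4752 = 2·3^3 + 1·3^4 + 1·3^5 + 2·3^7. Digit sequence: (0, 0, 0, 2, 1, 1, 0, 2).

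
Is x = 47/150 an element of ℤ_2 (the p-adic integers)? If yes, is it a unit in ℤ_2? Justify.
x ∉ ℤ_2 (v_2(x) = -1 < 0)

ℤ_2 = {x ∈ ℚ_2 : v_2(x) ≥ 0} and ℤ_2^× = {x ∈ ℤ_2 : v_2(x) = 0}. Here v_2(47/150) = v_2(num) − v_2(den) = -1; compare against these criteria.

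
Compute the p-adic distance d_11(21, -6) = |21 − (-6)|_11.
d_11(21, -6) = 1

Step 1 — x − y = 21 − (-6) = 27. Step 2 — v_11(27) = 0 (factor: 27 = (11^0 · 27); the sign does not affect v_p). Step 3 — |x − y|_11 = 11^{0} = 1.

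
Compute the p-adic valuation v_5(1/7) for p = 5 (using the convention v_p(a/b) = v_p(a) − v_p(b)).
v_5(1/7) = 0

Factor powers of 5 from the numerator and denominator of the reduced fraction: 1 = 5^0 · 1 and 7 = 5^0 · 7. Apply v_p(a/b) = v_p(a) − v_p(b): v_5(1/7) = 0 − 0 = 0.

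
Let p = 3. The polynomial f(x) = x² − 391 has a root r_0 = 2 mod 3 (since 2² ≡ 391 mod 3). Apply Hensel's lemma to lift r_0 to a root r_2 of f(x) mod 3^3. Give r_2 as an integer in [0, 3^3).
r_2 = 11 (mod 27)

Hensel's recurrence: r_{i+1} = r_i − f(r_i)·(f′(r_i))^{-1} mod 3^{i+2}, with f′(x) = 2x. Iterate:
  r_0 = 2 (mod 3)
  r_1 = 2 (mod 9)
  r_2 = 11 (mod 27)
Final: r_2 = 11, and one checks f(r_2) ≡ 0 mod 3^3.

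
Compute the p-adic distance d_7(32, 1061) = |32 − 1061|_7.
d_7(32, 1061) = 1/343

Step 1 — x − y = 32 − 1061 = -1029. Step 2 — v_7(-1029) = 3 (factor: -1029 = −(7^3 · 3); the sign does not affect v_p). Step 3 — |x − y|_7 = 7^{-3} = 1/343.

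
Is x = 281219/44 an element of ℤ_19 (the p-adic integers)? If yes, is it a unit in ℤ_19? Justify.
x ∈ ℤ_19 but not a unit; v_19(x) = 3 > 0

ℤ_19 = {x ∈ ℚ_19 : v_19(x) ≥ 0} and ℤ_19^× = {x ∈ ℤ_19 : v_19(x) = 0}. Here v_19(281219/44) = v_19(num) − v_19(den) = 3; compare against these criteria.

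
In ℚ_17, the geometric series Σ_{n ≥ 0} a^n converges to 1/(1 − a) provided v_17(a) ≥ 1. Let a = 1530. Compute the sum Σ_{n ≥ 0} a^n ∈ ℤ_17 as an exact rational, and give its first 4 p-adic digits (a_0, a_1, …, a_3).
Σ a^n = 1/(1 − a) = -1/1529;  first 4 digits = (1, 5, 13, 6)

v_17(a) = 1 ≥ 1, so the series converges in ℤ_17 to 1/(1 − a) = 1/(1 − 1530) = -1/1529. Expand this rational in ℤ_17: compute digits iteratively via d_i = x_i mod 17, x_{i+1} = (x_i − d_i)/17. The first 4 digits are (1, 5, 13, 6).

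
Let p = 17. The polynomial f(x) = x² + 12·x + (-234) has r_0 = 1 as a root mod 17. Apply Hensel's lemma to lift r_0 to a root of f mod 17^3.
r_2 = 409 (mod 4913)

Hensel: r_{i+1} = r_i − f(r_i)·(f′(r_i))^{-1} mod 17^{i+2}, f′(x) = 2x + 12. Iterate:
  r_0 = 1 (mod 17)
  r_1 = 120 (mod 289)
  r_2 = 409 (mod 4913)
Final: r = 409 satisfies f(r) ≡ 0 mod 17^3.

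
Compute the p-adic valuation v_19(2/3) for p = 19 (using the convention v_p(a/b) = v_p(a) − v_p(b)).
v_19(2/3) = 0

Factor powers of 19 from the numerator and denominator of the reduced fraction: 2 = 19^0 · 2 and 3 = 19^0 · 3. Apply v_p(a/b) = v_p(a) − v_p(b): v_19(2/3) = 0 − 0 = 0.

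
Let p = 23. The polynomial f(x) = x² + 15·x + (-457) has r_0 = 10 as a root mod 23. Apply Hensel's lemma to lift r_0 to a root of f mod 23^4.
r_3 = 225249 (mod 279841)

Hensel: r_{i+1} = r_i − f(r_i)·(f′(r_i))^{-1} mod 23^{i+2}, f′(x) = 2x + 15. Iterate:
  r_0 = 10 (mod 23)
  r_1 = 424 (mod 529)
  r_2 = 6243 (mod 12167)
  r_3 = 225249 (mod 279841)
Final: r = 225249 satisfies f(r) ≡ 0 mod 23^4.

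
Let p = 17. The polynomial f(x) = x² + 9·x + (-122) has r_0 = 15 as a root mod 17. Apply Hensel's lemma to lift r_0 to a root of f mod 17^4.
r_3 = 16267 (mod 83521)

Hensel: r_{i+1} = r_i − f(r_i)·(f′(r_i))^{-1} mod 17^{i+2}, f′(x) = 2x + 9. Iterate:
  r_0 = 15 (mod 17)
  r_1 = 83 (mod 289)
  r_2 = 1528 (mod 4913)
  r_3 = 16267 (mod 83521)
Final: r = 16267 satisfies f(r) ≡ 0 mod 17^4.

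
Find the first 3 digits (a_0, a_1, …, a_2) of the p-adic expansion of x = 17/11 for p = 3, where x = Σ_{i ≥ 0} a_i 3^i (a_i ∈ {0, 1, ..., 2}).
(a_0, …, a_2) = (1, 1, 0)

v_3(17/11) = 0 (numerator and denominator both coprime to 3), so x ∈ ℤ_3^×. Compute digits iteratively via a_i = x_i mod 3, x_{i+1} = (x_i − a_i)/3, with x_0 = x:
  x_0 = 17/11;  a_0 = 1;  x_1 = (x_0 − 1)/3 = 2/11
  x_1 = 2/11;  a_1 = 1;  x_2 = (x_1 − 1)/3 = -3/11
  x_2 = -3/11;  a_2 = 0;  x_3 = (x_2 − 0)/3 = -1/11
Digits: (1, 1, 0).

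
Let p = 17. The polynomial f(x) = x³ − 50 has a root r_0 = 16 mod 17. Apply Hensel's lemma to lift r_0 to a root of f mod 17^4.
r_3 = 64174 (mod 83521)

Hensel: r_{i+1} = r_i − f(r_i)/f′(r_i) mod 17^{i+2}, where f′(x) = 3x². Iterate:
  r_0 = 16 (mod 17)
  r_1 = 16 (mod 289)
  r_2 = 305 (mod 4913)
  r_3 = 64174 (mod 83521)
Final: r = 64174 with f(r) ≡ 0 mod 17^4.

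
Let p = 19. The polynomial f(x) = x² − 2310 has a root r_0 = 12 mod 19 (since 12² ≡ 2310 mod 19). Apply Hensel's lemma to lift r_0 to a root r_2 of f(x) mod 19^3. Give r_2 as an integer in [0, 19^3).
r_2 = 1817 (mod 6859)

Hensel's recurrence: r_{i+1} = r_i − f(r_i)·(f′(r_i))^{-1} mod 19^{i+2}, with f′(x) = 2x. Iterate:
  r_0 = 12 (mod 19)
  r_1 = 12 (mod 361)
  r_2 = 1817 (mod 6859)
Final: r_2 = 1817, and one checks f(r_2) ≡ 0 mod 19^3.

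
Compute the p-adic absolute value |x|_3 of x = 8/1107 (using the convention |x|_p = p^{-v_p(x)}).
|8/1107|_3 = 27

Step 1 — compute v_3(x) by factoring powers of 3 out of the numerator and denominator: v_3(8/1107) = -3. Step 2 — apply |x|_p = p^{-v_p(x)} = 3^{3} = 27.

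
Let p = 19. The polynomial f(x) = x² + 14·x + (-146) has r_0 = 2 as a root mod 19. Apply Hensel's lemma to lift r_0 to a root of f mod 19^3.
r_2 = 3859 (mod 6859)

Hensel: r_{i+1} = r_i − f(r_i)·(f′(r_i))^{-1} mod 19^{i+2}, f′(x) = 2x + 14. Iterate:
  r_0 = 2 (mod 19)
  r_1 = 249 (mod 361)
  r_2 = 3859 (mod 6859)
Final: r = 3859 satisfies f(r) ≡ 0 mod 19^3.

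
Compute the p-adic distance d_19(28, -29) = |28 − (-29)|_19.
d_19(28, -29) = 1/19

Step 1 — x − y = 28 − (-29) = 57. Step 2 — v_19(57) = 1 (factor: 57 = (19^1 · 3); the sign does not affect v_p). Step 3 — |x − y|_19 = 19^{-1} = 1/19.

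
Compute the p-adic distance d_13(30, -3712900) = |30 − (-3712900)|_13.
d_13(30, -3712900) = 1/371293

Step 1 — x − y = 30 − (-3712900) = 3712930. Step 2 — v_13(3712930) = 5 (factor: 3712930 = (13^5 · 10); the sign does not affect v_p). Step 3 — |x − y|_13 = 13^{-5} = 1/371293.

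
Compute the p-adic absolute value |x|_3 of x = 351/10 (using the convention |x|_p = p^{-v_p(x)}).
|351/10|_3 = 1/27

Step 1 — compute v_3(x) by factoring powers of 3 out of the numerator and denominator: v_3(351/10) = 3. Step 2 — apply |x|_p = p^{-v_p(x)} = 3^{-3} = 1/27.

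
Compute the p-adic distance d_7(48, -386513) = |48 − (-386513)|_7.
d_7(48, -386513) = 1/16807

Step 1 — x − y = 48 − (-386513) = 386561. Step 2 — v_7(386561) = 5 (factor: 386561 = (7^5 · 23); the sign does not affect v_p). Step 3 — |x − y|_7 = 7^{-5} = 1/16807.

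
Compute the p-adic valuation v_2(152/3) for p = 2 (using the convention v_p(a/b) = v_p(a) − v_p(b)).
v_2(152/3) = 3

Factor powers of 2 from the numerator and denominator of the reduced fraction: 152 = 2^3 · 19 and 3 = 2^0 · 3. Apply v_p(a/b) = v_p(a) − v_p(b): v_2(152/3) = 3 − 0 = 3.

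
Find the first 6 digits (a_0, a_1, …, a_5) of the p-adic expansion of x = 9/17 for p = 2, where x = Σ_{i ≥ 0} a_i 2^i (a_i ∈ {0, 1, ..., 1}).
(a_0, …, a_5) = (1, 0, 0, 1, 1, 1)

v_2(9/17) = 0 (numerator and denominator both coprime to 2), so x ∈ ℤ_2^×. Compute digits iteratively via a_i = x_i mod 2, x_{i+1} = (x_i − a_i)/2, with x_0 = x:
  x_0 = 9/17;  a_0 = 1;  x_1 = (x_0 − 1)/2 = -4/17
  x_1 = -4/17;  a_1 = 0;  x_2 = (x_1 − 0)/2 = -2/17
  x_2 = -2/17;  a_2 = 0;  x_3 = (x_2 − 0)/2 = -1/17
  x_3 = -1/17;  a_3 = 1;  x_4 = (x_3 − 1)/2 = -9/17
  x_4 = -9/17;  a_4 = 1;  x_5 = (x_4 − 1)/2 = -13/17
  x_5 = -13/17;  a_5 = 1;  x_6 = (x_5 − 1)/2 = -15/17
Digits: (1, 0, 0, 1, 1, 1).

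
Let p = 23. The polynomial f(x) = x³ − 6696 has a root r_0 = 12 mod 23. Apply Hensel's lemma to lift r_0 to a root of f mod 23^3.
r_2 = 11926 (mod 12167)

Hensel: r_{i+1} = r_i − f(r_i)/f′(r_i) mod 23^{i+2}, where f′(x) = 3x². Iterate:
  r_0 = 12 (mod 23)
  r_1 = 288 (mod 529)
  r_2 = 11926 (mod 12167)
Final: r = 11926 with f(r) ≡ 0 mod 23^3.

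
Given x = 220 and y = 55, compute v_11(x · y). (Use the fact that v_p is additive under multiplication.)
v_11(12100) = 2

v_p(x) = 1 (factor: 220 = 11^1 · 20); v_p(y) = 1 (factor: 55 = 11^1 · 5). Additivity: v_p(xy) = v_p(x) + v_p(y) = 1 + 1 = 2. (Direct check: xy = 12100 = 11^2 · (100).)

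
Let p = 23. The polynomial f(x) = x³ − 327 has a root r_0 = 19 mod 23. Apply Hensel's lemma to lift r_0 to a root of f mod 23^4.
r_3 = 194599 (mod 279841)

Hensel: r_{i+1} = r_i − f(r_i)/f′(r_i) mod 23^{i+2}, where f′(x) = 3x². Iterate:
  r_0 = 19 (mod 23)
  r_1 = 456 (mod 529)
  r_2 = 12094 (mod 12167)
  r_3 = 194599 (mod 279841)
Final: r = 194599 with f(r) ≡ 0 mod 23^4.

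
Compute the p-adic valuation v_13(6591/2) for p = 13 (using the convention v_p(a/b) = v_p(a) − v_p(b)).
v_13(6591/2) = 3

Factor powers of 13 from the numerator and denominator of the reduced fraction: 6591 = 13^3 · 3 and 2 = 13^0 · 2. Apply v_p(a/b) = v_p(a) − v_p(b): v_13(6591/2) = 3 − 0 = 3.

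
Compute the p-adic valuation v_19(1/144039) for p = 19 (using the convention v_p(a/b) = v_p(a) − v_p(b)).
v_19(1/144039) = -3

Factor powers of 19 from the numerator and denominator of the reduced fraction: 1 = 19^0 · 1 and 144039 = 19^3 · 21. Apply v_p(a/b) = v_p(a) − v_p(b): v_19(1/144039) = 0 − 3 = -3.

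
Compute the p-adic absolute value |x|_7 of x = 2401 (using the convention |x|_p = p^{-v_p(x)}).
|2401|_7 = 1/2401

Step 1 — compute v_7(x) by factoring powers of 7 out of the numerator and denominator: v_7(2401) = 4. Step 2 — apply |x|_p = p^{-v_p(x)} = 7^{-4} = 1/2401.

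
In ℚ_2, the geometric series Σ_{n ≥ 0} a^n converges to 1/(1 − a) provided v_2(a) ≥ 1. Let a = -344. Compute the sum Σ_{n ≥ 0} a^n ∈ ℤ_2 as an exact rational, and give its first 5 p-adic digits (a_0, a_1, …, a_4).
Σ a^n = 1/(1 − a) = 1/345;  first 5 digits = (1, 0, 0, 1, 0)

v_2(a) = 3 ≥ 1, so the series converges in ℤ_2 to 1/(1 − a) = 1/(1 − (-344)) = 1/345. Expand this rational in ℤ_2: compute digits iteratively via d_i = x_i mod 2, x_{i+1} = (x_i − d_i)/2. The first 5 digits are (1, 0, 0, 1, 0).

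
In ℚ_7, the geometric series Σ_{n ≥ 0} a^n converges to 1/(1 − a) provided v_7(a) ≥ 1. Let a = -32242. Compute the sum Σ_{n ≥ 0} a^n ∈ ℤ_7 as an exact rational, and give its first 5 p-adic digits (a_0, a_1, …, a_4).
Σ a^n = 1/(1 − a) = 1/32243;  first 5 digits = (1, 0, 0, 4, 0)

v_7(a) = 3 ≥ 1, so the series converges in ℤ_7 to 1/(1 − a) = 1/(1 − (-32242)) = 1/32243. Expand this rational in ℤ_7: compute digits iteratively via d_i = x_i mod 7, x_{i+1} = (x_i − d_i)/7. The first 5 digits are (1, 0, 0, 4, 0).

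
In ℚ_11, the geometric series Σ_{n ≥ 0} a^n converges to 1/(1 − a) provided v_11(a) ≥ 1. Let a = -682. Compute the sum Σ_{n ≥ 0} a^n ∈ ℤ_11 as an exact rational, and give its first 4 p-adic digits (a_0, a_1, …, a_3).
Σ a^n = 1/(1 − a) = 1/683;  first 4 digits = (1, 4, 10, 5)

v_11(a) = 1 ≥ 1, so the series converges in ℤ_11 to 1/(1 − a) = 1/(1 − (-682)) = 1/683. Expand this rational in ℤ_11: compute digits iteratively via d_i = x_i mod 11, x_{i+1} = (x_i − d_i)/11. The first 4 digits are (1, 4, 10, 5).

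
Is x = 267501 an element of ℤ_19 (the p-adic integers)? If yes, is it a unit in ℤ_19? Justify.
x ∈ ℤ_19 but not a unit; v_19(x) = 3 > 0

ℤ_19 = {x ∈ ℚ_19 : v_19(x) ≥ 0} and ℤ_19^× = {x ∈ ℤ_19 : v_19(x) = 0}. Here v_19(267501) = v_19(num) − v_19(den) = 3; compare against these criteria.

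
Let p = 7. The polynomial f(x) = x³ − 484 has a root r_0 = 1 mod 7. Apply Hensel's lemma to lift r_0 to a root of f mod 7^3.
r_2 = 309 (mod 343)

Hensel: r_{i+1} = r_i − f(r_i)/f′(r_i) mod 7^{i+2}, where f′(x) = 3x². Iterate:
  r_0 = 1 (mod 7)
  r_1 = 15 (mod 49)
  r_2 = 309 (mod 343)
Final: r = 309 with f(r) ≡ 0 mod 7^3.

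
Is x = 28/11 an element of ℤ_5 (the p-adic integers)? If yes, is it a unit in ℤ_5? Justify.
x ∈ ℤ_5^× (unit); v_5(x) = 0

ℤ_5 = {x ∈ ℚ_5 : v_5(x) ≥ 0} and ℤ_5^× = {x ∈ ℤ_5 : v_5(x) = 0}. Here v_5(28/11) = v_5(num) − v_5(den) = 0; compare against these criteria.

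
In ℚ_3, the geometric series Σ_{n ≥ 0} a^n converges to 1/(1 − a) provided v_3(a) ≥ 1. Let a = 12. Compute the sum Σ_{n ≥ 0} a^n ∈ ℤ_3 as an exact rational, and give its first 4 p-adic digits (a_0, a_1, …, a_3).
Σ a^n = 1/(1 − a) = -1/11;  first 4 digits = (1, 1, 2, 0)

v_3(a) = 1 ≥ 1, so the series converges in ℤ_3 to 1/(1 − a) = 1/(1 − 12) = -1/11. Expand this rational in ℤ_3: compute digits iteratively via d_i = x_i mod 3, x_{i+1} = (x_i − d_i)/3. The first 4 digits are (1, 1, 2, 0).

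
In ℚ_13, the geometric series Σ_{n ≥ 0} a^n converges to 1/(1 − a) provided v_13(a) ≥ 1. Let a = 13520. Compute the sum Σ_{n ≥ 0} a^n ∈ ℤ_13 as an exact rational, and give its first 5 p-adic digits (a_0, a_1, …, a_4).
Σ a^n = 1/(1 − a) = -1/13519;  first 5 digits = (1, 0, 2, 6, 4)

v_13(a) = 2 ≥ 1, so the series converges in ℤ_13 to 1/(1 − a) = 1/(1 − 13520) = -1/13519. Expand this rational in ℤ_13: compute digits iteratively via d_i = x_i mod 13, x_{i+1} = (x_i − d_i)/13. The first 5 digits are (1, 0, 2, 6, 4).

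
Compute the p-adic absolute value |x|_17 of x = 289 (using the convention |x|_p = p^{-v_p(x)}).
|289|_17 = 1/289

Step 1 — compute v_17(x) by factoring powers of 17 out of the numerator and denominator: v_17(289) = 2. Step 2 — apply |x|_p = p^{-v_p(x)} = 17^{-2} = 1/289.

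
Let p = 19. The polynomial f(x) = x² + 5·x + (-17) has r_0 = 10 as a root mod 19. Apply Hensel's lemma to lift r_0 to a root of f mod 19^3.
r_2 = 770 (mod 6859)

Hensel: r_{i+1} = r_i − f(r_i)·(f′(r_i))^{-1} mod 19^{i+2}, f′(x) = 2x + 5. Iterate:
  r_0 = 10 (mod 19)
  r_1 = 48 (mod 361)
  r_2 = 770 (mod 6859)
Final: r = 770 satisfies f(r) ≡ 0 mod 19^3.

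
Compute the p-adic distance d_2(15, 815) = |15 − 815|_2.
d_2(15, 815) = 1/32

Step 1 — x − y = 15 − 815 = -800. Step 2 — v_2(-800) = 5 (factor: -800 = −(2^5 · 25); the sign does not affect v_p). Step 3 — |x − y|_2 = 2^{-5} = 1/32.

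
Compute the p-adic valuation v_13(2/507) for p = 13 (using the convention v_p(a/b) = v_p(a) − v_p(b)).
v_13(2/507) = -2

Factor powers of 13 from the numerator and denominator of the reduced fraction: 2 = 13^0 · 2 and 507 = 13^2 · 3. Apply v_p(a/b) = v_p(a) − v_p(b): v_13(2/507) = 0 − 2 = -2.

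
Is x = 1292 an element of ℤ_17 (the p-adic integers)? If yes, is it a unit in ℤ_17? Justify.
x ∈ ℤ_17 but not a unit; v_17(x) = 1 > 0

ℤ_17 = {x ∈ ℚ_17 : v_17(x) ≥ 0} and ℤ_17^× = {x ∈ ℤ_17 : v_17(x) = 0}. Here v_17(1292) = v_17(num) − v_17(den) = 1; compare against these criteria.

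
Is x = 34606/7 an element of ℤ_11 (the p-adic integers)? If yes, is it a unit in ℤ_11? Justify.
x ∈ ℤ_11 but not a unit; v_11(x) = 3 > 0

ℤ_11 = {x ∈ ℚ_11 : v_11(x) ≥ 0} and ℤ_11^× = {x ∈ ℤ_11 : v_11(x) = 0}. Here v_11(34606/7) = v_11(num) − v_11(den) = 3; compare against these criteria.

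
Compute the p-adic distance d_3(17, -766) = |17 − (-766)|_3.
d_3(17, -766) = 1/27

Step 1 — x − y = 17 − (-766) = 783. Step 2 — v_3(783) = 3 (factor: 783 = (3^3 · 29); the sign does not affect v_p). Step 3 — |x − y|_3 = 3^{-3} = 1/27.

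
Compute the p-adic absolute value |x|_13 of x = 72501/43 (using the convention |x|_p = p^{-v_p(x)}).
|72501/43|_13 = 1/2197

Step 1 — compute v_13(x) by factoring powers of 13 out of the numerator and denominator: v_13(72501/43) = 3. Step 2 — apply |x|_p = p^{-v_p(x)} = 13^{-3} = 1/2197.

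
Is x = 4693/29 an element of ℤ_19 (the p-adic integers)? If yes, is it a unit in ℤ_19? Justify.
x ∈ ℤ_19 but not a unit; v_19(x) = 2 > 0

ℤ_19 = {x ∈ ℚ_19 : v_19(x) ≥ 0} and ℤ_19^× = {x ∈ ℤ_19 : v_19(x) = 0}. Here v_19(4693/29) = v_19(num) − v_19(den) = 2; compare against these criteria.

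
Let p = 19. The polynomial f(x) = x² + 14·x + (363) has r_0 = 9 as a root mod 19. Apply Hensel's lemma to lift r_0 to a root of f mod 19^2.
r_1 = 104 (mod 361)

Hensel: r_{i+1} = r_i − f(r_i)·(f′(r_i))^{-1} mod 19^{i+2}, f′(x) = 2x + 14. Iterate:
  r_0 = 9 (mod 19)
  r_1 = 104 (mod 361)
Final: r = 104 satisfies f(r) ≡ 0 mod 19^2.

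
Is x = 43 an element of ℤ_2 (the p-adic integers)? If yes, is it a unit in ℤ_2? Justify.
x ∈ ℤ_2^× (unit); v_2(x) = 0

ℤ_2 = {x ∈ ℚ_2 : v_2(x) ≥ 0} and ℤ_2^× = {x ∈ ℤ_2 : v_2(x) = 0}. Here v_2(43) = v_2(num) − v_2(den) = 0; compare against these criteria.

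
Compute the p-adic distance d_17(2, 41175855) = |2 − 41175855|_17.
d_17(2, 41175855) = 1/1419857

Step 1 — x − y = 2 − 41175855 = -41175853. Step 2 — v_17(-41175853) = 5 (factor: -41175853 = −(17^5 · 29); the sign does not affect v_p). Step 3 — |x − y|_17 = 17^{-5} = 1/1419857.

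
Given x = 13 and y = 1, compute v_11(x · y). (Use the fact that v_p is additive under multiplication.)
v_11(13) = 0

v_p(x) = 0 (factor: 13 = 11^0 · 13); v_p(y) = 0 (factor: 1 = 11^0 · 1). Additivity: v_p(xy) = v_p(x) + v_p(y) = 0 + 0 = 0. (Direct check: xy = 13 = 11^0 · (13).)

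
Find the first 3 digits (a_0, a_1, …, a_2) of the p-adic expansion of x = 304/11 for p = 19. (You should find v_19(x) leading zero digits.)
(a_0, …, a_2) = (0, 17, 13)

v_19(304/11) = 1, so a_0 = ... = a_0 = 0. Factor out: x = 19^1 · u with u = 16/11 a unit in ℤ_19. Expand u iteratively via a_{v+i} = u_i mod 19, u_{i+1} = (u_i − a_{v+i})/19:
  u_0 = 16/11;  a_1 = 17;  u_1 = (u_0 − 17)/19 = -9/11
  u_1 = -9/11;  a_2 = 13;  u_2 = (u_1 − 13)/19 = -8/11
Digits: (0, 17, 13).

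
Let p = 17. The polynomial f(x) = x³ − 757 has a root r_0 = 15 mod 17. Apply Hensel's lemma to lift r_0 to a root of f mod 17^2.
r_1 = 134 (mod 289)

Hensel: r_{i+1} = r_i − f(r_i)/f′(r_i) mod 17^{i+2}, where f′(x) = 3x². Iterate:
  r_0 = 15 (mod 17)
  r_1 = 134 (mod 289)
Final: r = 134 with f(r) ≡ 0 mod 17^2.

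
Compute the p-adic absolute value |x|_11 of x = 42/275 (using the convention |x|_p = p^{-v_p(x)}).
|42/275|_11 = 11

Step 1 — compute v_11(x) by factoring powers of 11 out of the numerator and denominator: v_11(42/275) = -1. Step 2 — apply |x|_p = p^{-v_p(x)} = 11^{1} = 11.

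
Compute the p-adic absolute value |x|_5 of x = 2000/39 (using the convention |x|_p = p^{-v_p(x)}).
|2000/39|_5 = 1/125

Step 1 — compute v_5(x) by factoring powers of 5 out of the numerator and denominator: v_5(2000/39) = 3. Step 2 — apply |x|_p = p^{-v_p(x)} = 5^{-3} = 1/125.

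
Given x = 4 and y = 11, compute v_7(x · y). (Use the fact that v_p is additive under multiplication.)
v_7(44) = 0

v_p(x) = 0 (factor: 4 = 7^0 · 4); v_p(y) = 0 (factor: 11 = 7^0 · 11). Additivity: v_p(xy) = v_p(x) + v_p(y) = 0 + 0 = 0. (Direct check: xy = 44 = 7^0 · (44).)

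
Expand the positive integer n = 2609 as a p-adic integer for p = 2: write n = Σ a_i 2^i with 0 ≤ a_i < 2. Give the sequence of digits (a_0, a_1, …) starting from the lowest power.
(a_0, a_1, …) = (1, 0, 0, 0, 1, 1, 0, 0, 0, 1, 0, 1)

Repeated division by 2 gives the digits low-to-high: 2609 = 1 + 1·2^4 + 1·2^5 + 1·2^9 + 1·2^11. Digit sequence: (1, 0, 0, 0, 1, 1, 0, 0, 0, 1, 0, 1).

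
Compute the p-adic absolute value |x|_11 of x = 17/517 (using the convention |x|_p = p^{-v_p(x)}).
|17/517|_11 = 11

Step 1 — compute v_11(x) by factoring powers of 11 out of the numerator and denominator: v_11(17/517) = -1. Step 2 — apply |x|_p = p^{-v_p(x)} = 11^{1} = 11.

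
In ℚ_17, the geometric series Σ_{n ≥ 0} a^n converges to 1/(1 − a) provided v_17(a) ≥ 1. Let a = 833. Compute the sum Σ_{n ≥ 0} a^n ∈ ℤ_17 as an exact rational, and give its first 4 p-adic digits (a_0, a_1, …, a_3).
Σ a^n = 1/(1 − a) = -1/832;  first 4 digits = (1, 15, 6, 14)

v_17(a) = 1 ≥ 1, so the series converges in ℤ_17 to 1/(1 − a) = 1/(1 − 833) = -1/832. Expand this rational in ℤ_17: compute digits iteratively via d_i = x_i mod 17, x_{i+1} = (x_i − d_i)/17. The first 4 digits are (1, 15, 6, 14).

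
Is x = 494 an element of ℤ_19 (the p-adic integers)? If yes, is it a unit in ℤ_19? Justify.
x ∈ ℤ_19 but not a unit; v_19(x) = 1 > 0

ℤ_19 = {x ∈ ℚ_19 : v_19(x) ≥ 0} and ℤ_19^× = {x ∈ ℤ_19 : v_19(x) = 0}. Here v_19(494) = v_19(num) − v_19(den) = 1; compare against these criteria.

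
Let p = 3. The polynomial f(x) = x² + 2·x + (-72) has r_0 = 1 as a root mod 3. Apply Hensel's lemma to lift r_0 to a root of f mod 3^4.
r_3 = 43 (mod 81)

Hensel: r_{i+1} = r_i − f(r_i)·(f′(r_i))^{-1} mod 3^{i+2}, f′(x) = 2x + 2. Iterate:
  r_0 = 1 (mod 3)
  r_1 = 7 (mod 9)
  r_2 = 16 (mod 27)
  r_3 = 43 (mod 81)
Final: r = 43 satisfies f(r) ≡ 0 mod 3^4.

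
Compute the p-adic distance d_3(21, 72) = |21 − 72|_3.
d_3(21, 72) = 1/3

Step 1 — x − y = 21 − 72 = -51. Step 2 — v_3(-51) = 1 (factor: -51 = −(3^1 · 17); the sign does not affect v_p). Step 3 — |x − y|_3 = 3^{-1} = 1/3.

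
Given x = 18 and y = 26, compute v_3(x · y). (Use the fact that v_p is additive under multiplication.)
v_3(468) = 2

v_p(x) = 2 (factor: 18 = 3^2 · 2); v_p(y) = 0 (factor: 26 = 3^0 · 26). Additivity: v_p(xy) = v_p(x) + v_p(y) = 2 + 0 = 2. (Direct check: xy = 468 = 3^2 · (52).)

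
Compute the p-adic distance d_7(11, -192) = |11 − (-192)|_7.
d_7(11, -192) = 1/7

Step 1 — x − y = 11 − (-192) = 203. Step 2 — v_7(203) = 1 (factor: 203 = (7^1 · 29); the sign does not affect v_p). Step 3 — |x − y|_7 = 7^{-1} = 1/7.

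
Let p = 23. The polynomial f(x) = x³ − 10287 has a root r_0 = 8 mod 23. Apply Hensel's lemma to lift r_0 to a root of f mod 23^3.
r_2 = 6057 (mod 12167)

Hensel: r_{i+1} = r_i − f(r_i)/f′(r_i) mod 23^{i+2}, where f′(x) = 3x². Iterate:
  r_0 = 8 (mod 23)
  r_1 = 238 (mod 529)
  r_2 = 6057 (mod 12167)
Final: r = 6057 with f(r) ≡ 0 mod 23^3.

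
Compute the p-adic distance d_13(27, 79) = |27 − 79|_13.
d_13(27, 79) = 1/13

Step 1 — x − y = 27 − 79 = -52. Step 2 — v_13(-52) = 1 (factor: -52 = −(13^1 · 4); the sign does not affect v_p). Step 3 — |x − y|_13 = 13^{-1} = 1/13.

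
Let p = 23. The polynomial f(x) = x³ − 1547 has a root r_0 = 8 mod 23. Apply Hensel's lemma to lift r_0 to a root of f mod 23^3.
r_2 = 4171 (mod 12167)

Hensel: r_{i+1} = r_i − f(r_i)/f′(r_i) mod 23^{i+2}, where f′(x) = 3x². Iterate:
  r_0 = 8 (mod 23)
  r_1 = 468 (mod 529)
  r_2 = 4171 (mod 12167)
Final: r = 4171 with f(r) ≡ 0 mod 23^3.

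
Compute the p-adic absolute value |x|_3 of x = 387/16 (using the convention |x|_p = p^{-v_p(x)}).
|387/16|_3 = 1/9

Step 1 — compute v_3(x) by factoring powers of 3 out of the numerator and denominator: v_3(387/16) = 2. Step 2 — apply |x|_p = p^{-v_p(x)} = 3^{-2} = 1/9.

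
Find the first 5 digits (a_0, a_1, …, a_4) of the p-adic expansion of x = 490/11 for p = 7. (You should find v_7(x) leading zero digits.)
(a_0, …, a_4) = (0, 0, 6, 5, 3)

v_7(490/11) = 2, so a_0 = ... = a_1 = 0. Factor out: x = 7^2 · u with u = 10/11 a unit in ℤ_7. Expand u iteratively via a_{v+i} = u_i mod 7, u_{i+1} = (u_i − a_{v+i})/7:
  u_0 = 10/11;  a_2 = 6;  u_1 = (u_0 − 6)/7 = -8/11
  u_1 = -8/11;  a_3 = 5;  u_2 = (u_1 − 5)/7 = -9/11
  u_2 = -9/11;  a_4 = 3;  u_3 = (u_2 − 3)/7 = -6/11
Digits: (0, 0, 6, 5, 3).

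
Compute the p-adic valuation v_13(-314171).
v_13(-314171) = 4

v_13(n) is the largest exponent k such that 13^k divides n. Factor out: -314171 = -13^4 · 11. (Sign doesn't affect v_p.) So v_13(-314171) = 4.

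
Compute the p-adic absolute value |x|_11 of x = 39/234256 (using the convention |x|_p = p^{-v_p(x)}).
|39/234256|_11 = 14641

Step 1 — compute v_11(x) by factoring powers of 11 out of the numerator and denominator: v_11(39/234256) = -4. Step 2 — apply |x|_p = p^{-v_p(x)} = 11^{4} = 14641.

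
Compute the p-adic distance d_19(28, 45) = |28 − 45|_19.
d_19(28, 45) = 1

Step 1 — x − y = 28 − 45 = -17. Step 2 — v_19(-17) = 0 (factor: -17 = −(19^0 · 17); the sign does not affect v_p). Step 3 — |x − y|_19 = 19^{0} = 1.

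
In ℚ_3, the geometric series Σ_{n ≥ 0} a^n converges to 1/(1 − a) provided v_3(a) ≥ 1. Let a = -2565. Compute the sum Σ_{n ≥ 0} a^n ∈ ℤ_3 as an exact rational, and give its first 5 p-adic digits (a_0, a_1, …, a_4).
Σ a^n = 1/(1 − a) = 1/2566;  first 5 digits = (1, 0, 0, 1, 1)

v_3(a) = 3 ≥ 1, so the series converges in ℤ_3 to 1/(1 − a) = 1/(1 − (-2565)) = 1/2566. Expand this rational in ℤ_3: compute digits iteratively via d_i = x_i mod 3, x_{i+1} = (x_i − d_i)/3. The first 5 digits are (1, 0, 0, 1, 1).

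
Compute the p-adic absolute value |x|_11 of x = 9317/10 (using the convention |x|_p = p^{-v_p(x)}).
|9317/10|_11 = 1/1331

Step 1 — compute v_11(x) by factoring powers of 11 out of the numerator and denominator: v_11(9317/10) = 3. Step 2 — apply |x|_p = p^{-v_p(x)} = 11^{-3} = 1/1331.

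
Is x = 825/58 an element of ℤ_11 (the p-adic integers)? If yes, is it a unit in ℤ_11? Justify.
x ∈ ℤ_11 but not a unit; v_11(x) = 1 > 0

ℤ_11 = {x ∈ ℚ_11 : v_11(x) ≥ 0} and ℤ_11^× = {x ∈ ℤ_11 : v_11(x) = 0}. Here v_11(825/58) = v_11(num) − v_11(den) = 1; compare against these criteria.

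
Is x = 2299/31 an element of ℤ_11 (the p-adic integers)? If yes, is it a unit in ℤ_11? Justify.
x ∈ ℤ_11 but not a unit; v_11(x) = 2 > 0

ℤ_11 = {x ∈ ℚ_11 : v_11(x) ≥ 0} and ℤ_11^× = {x ∈ ℤ_11 : v_11(x) = 0}. Here v_11(2299/31) = v_11(num) − v_11(den) = 2; compare against these criteria.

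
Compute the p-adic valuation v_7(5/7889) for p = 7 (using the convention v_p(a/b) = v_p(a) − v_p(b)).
v_7(5/7889) = -3

Factor powers of 7 from the numerator and denominator of the reduced fraction: 5 = 7^0 · 5 and 7889 = 7^3 · 23. Apply v_p(a/b) = v_p(a) − v_p(b): v_7(5/7889) = 0 − 3 = -3.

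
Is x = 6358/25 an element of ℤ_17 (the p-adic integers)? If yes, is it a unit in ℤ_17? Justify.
x ∈ ℤ_17 but not a unit; v_17(x) = 2 > 0

ℤ_17 = {x ∈ ℚ_17 : v_17(x) ≥ 0} and ℤ_17^× = {x ∈ ℤ_17 : v_17(x) = 0}. Here v_17(6358/25) = v_17(num) − v_17(den) = 2; compare against these criteria.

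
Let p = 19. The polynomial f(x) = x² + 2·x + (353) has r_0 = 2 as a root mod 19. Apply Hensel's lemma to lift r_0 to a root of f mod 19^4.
r_3 = 21662 (mod 130321)

Hensel: r_{i+1} = r_i − f(r_i)·(f′(r_i))^{-1} mod 19^{i+2}, f′(x) = 2x + 2. Iterate:
  r_0 = 2 (mod 19)
  r_1 = 2 (mod 361)
  r_2 = 1085 (mod 6859)
  r_3 = 21662 (mod 130321)
Final: r = 21662 satisfies f(r) ≡ 0 mod 19^4.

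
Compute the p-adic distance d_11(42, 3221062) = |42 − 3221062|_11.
d_11(42, 3221062) = 1/161051

Step 1 — x − y = 42 − 3221062 = -3221020. Step 2 — v_11(-3221020) = 5 (factor: -3221020 = −(11^5 · 20); the sign does not affect v_p). Step 3 — |x − y|_11 = 11^{-5} = 1/161051.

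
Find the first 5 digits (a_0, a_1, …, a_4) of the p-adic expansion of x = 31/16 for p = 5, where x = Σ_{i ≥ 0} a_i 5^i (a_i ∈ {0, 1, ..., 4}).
(a_0, …, a_4) = (1, 3, 1, 0, 4)

v_5(31/16) = 0 (numerator and denominator both coprime to 5), so x ∈ ℤ_5^×. Compute digits iteratively via a_i = x_i mod 5, x_{i+1} = (x_i − a_i)/5, with x_0 = x:
  x_0 = 31/16;  a_0 = 1;  x_1 = (x_0 − 1)/5 = 3/16
  x_1 = 3/16;  a_1 = 3;  x_2 = (x_1 − 3)/5 = -9/16
  x_2 = -9/16;  a_2 = 1;  x_3 = (x_2 − 1)/5 = -5/16
  x_3 = -5/16;  a_3 = 0;  x_4 = (x_3 − 0)/5 = -1/16
  x_4 = -1/16;  a_4 = 4;  x_5 = (x_4 − 4)/5 = -13/16
Digits: (1, 3, 1, 0, 4).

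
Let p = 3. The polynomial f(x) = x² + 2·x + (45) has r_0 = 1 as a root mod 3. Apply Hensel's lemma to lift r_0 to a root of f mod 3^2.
r_1 = 7 (mod 9)

Hensel: r_{i+1} = r_i − f(r_i)·(f′(r_i))^{-1} mod 3^{i+2}, f′(x) = 2x + 2. Iterate:
  r_0 = 1 (mod 3)
  r_1 = 7 (mod 9)
Final: r = 7 satisfies f(r) ≡ 0 mod 3^2.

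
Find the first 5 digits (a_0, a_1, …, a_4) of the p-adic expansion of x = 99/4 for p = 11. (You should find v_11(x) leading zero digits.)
(a_0, …, a_4) = (0, 5, 8, 2, 8)

v_11(99/4) = 1, so a_0 = ... = a_0 = 0. Factor out: x = 11^1 · u with u = 9/4 a unit in ℤ_11. Expand u iteratively via a_{v+i} = u_i mod 11, u_{i+1} = (u_i − a_{v+i})/11:
  u_0 = 9/4;  a_1 = 5;  u_1 = (u_0 − 5)/11 = -1/4
  u_1 = -1/4;  a_2 = 8;  u_2 = (u_1 − 8)/11 = -3/4
  u_2 = -3/4;  a_3 = 2;  u_3 = (u_2 − 2)/11 = -1/4
  u_3 = -1/4;  a_4 = 8;  u_4 = (u_3 − 8)/11 = -3/4
Digits: (0, 5, 8, 2, 8).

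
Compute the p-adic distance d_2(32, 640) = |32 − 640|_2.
d_2(32, 640) = 1/32

Step 1 — x − y = 32 − 640 = -608. Step 2 — v_2(-608) = 5 (factor: -608 = −(2^5 · 19); the sign does not affect v_p). Step 3 — |x − y|_2 = 2^{-5} = 1/32.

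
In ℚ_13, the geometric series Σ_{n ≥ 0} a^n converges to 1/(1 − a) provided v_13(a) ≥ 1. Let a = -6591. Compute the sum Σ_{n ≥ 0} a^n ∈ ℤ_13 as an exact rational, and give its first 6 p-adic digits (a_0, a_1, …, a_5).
Σ a^n = 1/(1 − a) = 1/6592;  first 6 digits = (1, 0, 0, 10, 12, 12)

v_13(a) = 3 ≥ 1, so the series converges in ℤ_13 to 1/(1 − a) = 1/(1 − (-6591)) = 1/6592. Expand this rational in ℤ_13: compute digits iteratively via d_i = x_i mod 13, x_{i+1} = (x_i − d_i)/13. The first 6 digits are (1, 0, 0, 10, 12, 12).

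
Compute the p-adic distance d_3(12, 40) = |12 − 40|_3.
d_3(12, 40) = 1

Step 1 — x − y = 12 − 40 = -28. Step 2 — v_3(-28) = 0 (factor: -28 = −(3^0 · 28); the sign does not affect v_p). Step 3 — |x − y|_3 = 3^{0} = 1.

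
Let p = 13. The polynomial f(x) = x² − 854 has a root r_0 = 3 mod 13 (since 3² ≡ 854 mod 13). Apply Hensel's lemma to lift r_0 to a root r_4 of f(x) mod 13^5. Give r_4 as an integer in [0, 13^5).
r_4 = 204831 (mod 371293)

Hensel's recurrence: r_{i+1} = r_i − f(r_i)·(f′(r_i))^{-1} mod 13^{i+2}, with f′(x) = 2x. Iterate:
  r_0 = 3 (mod 13)
  r_1 = 3 (mod 169)
  r_2 = 510 (mod 2197)
  r_3 = 4904 (mod 28561)
  r_4 = 204831 (mod 371293)
Final: r_4 = 204831, and one checks f(r_4) ≡ 0 mod 13^5.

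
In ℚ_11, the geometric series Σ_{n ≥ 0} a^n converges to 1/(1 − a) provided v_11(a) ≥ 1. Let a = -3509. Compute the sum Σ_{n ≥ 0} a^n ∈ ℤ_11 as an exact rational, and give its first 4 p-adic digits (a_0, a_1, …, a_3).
Σ a^n = 1/(1 − a) = 1/3510;  first 4 digits = (1, 0, 4, 8)

v_11(a) = 2 ≥ 1, so the series converges in ℤ_11 to 1/(1 − a) = 1/(1 − (-3509)) = 1/3510. Expand this rational in ℤ_11: compute digits iteratively via d_i = x_i mod 11, x_{i+1} = (x_i − d_i)/11. The first 4 digits are (1, 0, 4, 8).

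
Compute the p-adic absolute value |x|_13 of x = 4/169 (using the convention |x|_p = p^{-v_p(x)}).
|4/169|_13 = 169

Step 1 — compute v_13(x) by factoring powers of 13 out of the numerator and denominator: v_13(4/169) = -2. Step 2 — apply |x|_p = p^{-v_p(x)} = 13^{2} = 169.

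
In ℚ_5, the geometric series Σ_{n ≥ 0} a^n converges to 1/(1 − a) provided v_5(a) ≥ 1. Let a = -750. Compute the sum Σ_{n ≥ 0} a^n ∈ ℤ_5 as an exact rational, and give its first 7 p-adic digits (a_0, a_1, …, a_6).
Σ a^n = 1/(1 − a) = 1/751;  first 7 digits = (1, 0, 0, 4, 3, 4, 0)

v_5(a) = 3 ≥ 1, so the series converges in ℤ_5 to 1/(1 − a) = 1/(1 − (-750)) = 1/751. Expand this rational in ℤ_5: compute digits iteratively via d_i = x_i mod 5, x_{i+1} = (x_i − d_i)/5. The first 7 digits are (1, 0, 0, 4, 3, 4, 0).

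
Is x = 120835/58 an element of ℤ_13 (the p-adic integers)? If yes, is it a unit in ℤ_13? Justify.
x ∈ ℤ_13 but not a unit; v_13(x) = 3 > 0

ℤ_13 = {x ∈ ℚ_13 : v_13(x) ≥ 0} and ℤ_13^× = {x ∈ ℤ_13 : v_13(x) = 0}. Here v_13(120835/58) = v_13(num) − v_13(den) = 3; compare against these criteria.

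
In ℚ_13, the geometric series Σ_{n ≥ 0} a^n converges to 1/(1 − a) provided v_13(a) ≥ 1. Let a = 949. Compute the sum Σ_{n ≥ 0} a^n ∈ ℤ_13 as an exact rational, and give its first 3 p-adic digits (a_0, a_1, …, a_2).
Σ a^n = 1/(1 − a) = -1/948;  first 3 digits = (1, 8, 4)

v_13(a) = 1 ≥ 1, so the series converges in ℤ_13 to 1/(1 − a) = 1/(1 − 949) = -1/948. Expand this rational in ℤ_13: compute digits iteratively via d_i = x_i mod 13, x_{i+1} = (x_i − d_i)/13. The first 3 digits are (1, 8, 4).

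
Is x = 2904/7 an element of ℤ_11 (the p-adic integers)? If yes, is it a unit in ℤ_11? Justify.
x ∈ ℤ_11 but not a unit; v_11(x) = 2 > 0

ℤ_11 = {x ∈ ℚ_11 : v_11(x) ≥ 0} and ℤ_11^× = {x ∈ ℤ_11 : v_11(x) = 0}. Here v_11(2904/7) = v_11(num) − v_11(den) = 2; compare against these criteria.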